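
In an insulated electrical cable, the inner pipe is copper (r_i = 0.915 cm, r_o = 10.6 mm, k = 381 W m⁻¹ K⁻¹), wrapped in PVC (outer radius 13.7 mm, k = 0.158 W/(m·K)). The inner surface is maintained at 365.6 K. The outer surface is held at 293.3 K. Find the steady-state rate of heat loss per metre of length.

Series thermal resistances, inner to outer:
  R'_copper = ln(0.0106/0.00915)/(2πk) = 0.1471/(2π·381) = 6.145×10^-5 m·K/W
  R'_PVC = ln(0.0137/0.0106)/(2πk) = 0.2565/(2π·0.158) = 0.2584 m·K/W
ΣR = 6.145×10^-5 + 0.2584 = 0.2585 m·K/W
Q' = ΔT/ΣR = (365.6 K − 293.3 K)/0.2585 = 280 W/m

Q' = 280 W/m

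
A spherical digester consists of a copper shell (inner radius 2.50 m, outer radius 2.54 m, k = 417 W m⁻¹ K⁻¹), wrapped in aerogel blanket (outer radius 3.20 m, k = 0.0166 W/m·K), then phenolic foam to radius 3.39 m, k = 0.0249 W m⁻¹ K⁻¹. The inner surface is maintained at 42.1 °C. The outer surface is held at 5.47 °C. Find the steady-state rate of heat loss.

Series thermal resistances, inner to outer:
  R_copper = (1/2.50 − 1/2.54)/(4πk) = 0.006299/(4π·417) = 1.202×10^-6 K/W
  R_aerogel blanket = (1/2.54 − 1/3.20)/(4πk) = 0.08120/(4π·0.0166) = 0.3893 K/W
  R_phenolic foam = (1/3.20 − 1/3.39)/(4πk) = 0.01751/(4π·0.0249) = 0.05598 K/W
ΣR = 1.202×10^-6 + 0.3893 + 0.05598 = 0.4453 K/W
Q = ΔT/ΣR = (42.1 °C − 5.47 °C)/0.4453 = 82.3 W

Q = 82.3 W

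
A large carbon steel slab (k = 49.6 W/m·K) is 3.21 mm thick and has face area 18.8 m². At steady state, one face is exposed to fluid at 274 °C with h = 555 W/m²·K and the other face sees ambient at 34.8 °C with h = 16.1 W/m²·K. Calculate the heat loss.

Q = 70.3 kW

Resistance network (inner→outer):
  R_conv,in = 1/(hA) = 1/(555·18.8) = 9.584×10^-5 K/W
  R_carbon steel = L/(kA) = 0.00321/(49.6·18.8) = 3.442×10^-6 K/W
  R_conv,out = 1/(hA) = 1/(16.1·18.8) = 0.003304 K/W
ΣR = 9.584×10^-5 + 3.442×10^-6 + 0.003304 = 0.003403 K/W
Q = ΔT/ΣR = (274 °C − 34.8 °C)/0.003403 = 70300 W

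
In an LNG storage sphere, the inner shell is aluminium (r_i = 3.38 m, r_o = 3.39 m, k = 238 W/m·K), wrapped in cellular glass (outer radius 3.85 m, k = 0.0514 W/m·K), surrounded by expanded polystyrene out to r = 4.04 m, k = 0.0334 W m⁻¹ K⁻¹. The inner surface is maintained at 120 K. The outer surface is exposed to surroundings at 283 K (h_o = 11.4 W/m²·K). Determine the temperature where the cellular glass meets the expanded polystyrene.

Treat each layer as a resistance in series:
  R_aluminium = (1/3.38 − 1/3.39)/(4πk) = 8.727×10^-4/(4π·238) = 2.918×10^-7 K/W
  R_cellular glass = (1/3.39 − 1/3.85)/(4πk) = 0.03524/(4π·0.0514) = 0.05457 K/W
  R_expanded polystyrene = (1/3.85 − 1/4.04)/(4πk) = 0.01222/(4π·0.0334) = 0.02910 K/W
  R_conv,out = 1/(4πr²h) = 1/(4π·4.04²·11.4) = 4.277×10^-4 K/W
ΣR = 2.918×10^-7 + 0.05457 + 0.02910 + 4.277×10^-4 = 0.08410 K/W
Q = ΔT/ΣR = (120 K − 283 K)/0.08410 = -1938 W
From the inner boundary to the cellular glass/expanded polystyrene interface, ΣR_partial = 0.05457 K/W.
T_interface = T_in − Q·ΣR_partial = 120 K − (-1938)(0.05457) = 225.8 K

T = 225.8 K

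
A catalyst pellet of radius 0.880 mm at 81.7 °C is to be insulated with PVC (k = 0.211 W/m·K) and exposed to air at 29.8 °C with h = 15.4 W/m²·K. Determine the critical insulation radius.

For a sphere, r_cr = 2k_ins/h = 2·0.211/15.4 = 0.0274 m = 2.74 cm

r_cr = 2.74 cm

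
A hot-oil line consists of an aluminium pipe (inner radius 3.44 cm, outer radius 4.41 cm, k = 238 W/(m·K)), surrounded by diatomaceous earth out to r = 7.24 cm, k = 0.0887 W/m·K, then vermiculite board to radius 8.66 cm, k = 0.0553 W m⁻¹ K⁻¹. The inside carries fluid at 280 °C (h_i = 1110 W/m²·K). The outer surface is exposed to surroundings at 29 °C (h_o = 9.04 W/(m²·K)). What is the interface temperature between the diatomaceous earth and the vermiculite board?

Resistance network (inner→outer):
  R'_conv,in = 1/(2πr h) = 1/(2π·0.0344·1110) = 0.004168 m·K/W
  R'_aluminium = ln(0.0441/0.0344)/(2πk) = 0.2484/(2π·238) = 1.661×10^-4 m·K/W
  R'_diatomaceous earth = ln(0.0724/0.0441)/(2πk) = 0.4957/(2π·0.0887) = 0.8895 m·K/W
  R'_vermiculite board = ln(0.0866/0.0724)/(2πk) = 0.1791/(2π·0.0553) = 0.5154 m·K/W
  R'_conv,out = 1/(2πr h) = 1/(2π·0.0866·9.04) = 0.2033 m·K/W
ΣR = 0.004168 + 1.661×10^-4 + 0.8895 + 0.5154 + 0.2033 = 1.613 m·K/W
Q' = ΔT/ΣR = (280 °C − 29 °C)/1.613 = 155.6 W/m
From the inner boundary to the diatomaceous earth/vermiculite board interface, ΣR_partial = 0.8938 m·K/W.
T_interface = T_in − Q'·ΣR_partial = 280 °C − (155.6)(0.8938) = 141 °C

T = 141 °C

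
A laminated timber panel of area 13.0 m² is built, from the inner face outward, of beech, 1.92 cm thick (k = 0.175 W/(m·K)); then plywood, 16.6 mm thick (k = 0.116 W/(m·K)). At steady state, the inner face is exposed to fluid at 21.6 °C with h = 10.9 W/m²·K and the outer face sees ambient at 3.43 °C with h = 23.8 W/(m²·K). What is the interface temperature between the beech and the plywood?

T = 12.1 °C

Series thermal resistances, inner to outer:
  R_conv,in = 1/(hA) = 1/(10.9·13.0) = 0.007057 K/W
  R_beech = L/(kA) = 0.0192/(0.175·13.0) = 0.008440 K/W
  R_plywood = L/(kA) = 0.0166/(0.116·13.0) = 0.01101 K/W
  R_conv,out = 1/(hA) = 1/(23.8·13.0) = 0.003232 K/W
ΣR = 0.007057 + 0.008440 + 0.01101 + 0.003232 = 0.02974 K/W
Q = ΔT/ΣR = (21.6 °C − 3.43 °C)/0.02974 = 611.0 W
From the inner boundary to the beech/plywood interface, ΣR_partial = 0.01550 K/W.
T_interface = T_in − Q·ΣR_partial = 21.6 °C − (611.0)(0.01550) = 12.1 °C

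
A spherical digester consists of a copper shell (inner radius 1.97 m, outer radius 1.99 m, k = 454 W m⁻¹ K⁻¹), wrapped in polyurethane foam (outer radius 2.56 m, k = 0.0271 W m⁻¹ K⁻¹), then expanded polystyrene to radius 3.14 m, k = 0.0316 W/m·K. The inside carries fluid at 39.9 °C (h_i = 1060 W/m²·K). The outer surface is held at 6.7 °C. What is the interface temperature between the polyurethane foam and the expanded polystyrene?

T = 18.5 °C

Treat each layer as a resistance in series:
  R_conv,in = 1/(4πr²h) = 1/(4π·1.97²·1060) = 1.934×10^-5 K/W
  R_copper = (1/1.97 − 1/1.99)/(4πk) = 0.005102/(4π·454) = 8.942×10^-7 K/W
  R_polyurethane foam = (1/1.99 − 1/2.56)/(4πk) = 0.1119/(4π·0.0271) = 0.3286 K/W
  R_expanded polystyrene = (1/2.56 − 1/3.14)/(4πk) = 0.07215/(4π·0.0316) = 0.1817 K/W
ΣR = 1.934×10^-5 + 8.942×10^-7 + 0.3286 + 0.1817 = 0.5103 K/W
Q = ΔT/ΣR = (39.9 °C − 6.7 °C)/0.5103 = 65.06 W
From the inner boundary to the polyurethane foam/expanded polystyrene interface, ΣR_partial = 0.3286 K/W.
T_interface = T_in − Q·ΣR_partial = 39.9 °C − (65.06)(0.3286) = 18.5 °C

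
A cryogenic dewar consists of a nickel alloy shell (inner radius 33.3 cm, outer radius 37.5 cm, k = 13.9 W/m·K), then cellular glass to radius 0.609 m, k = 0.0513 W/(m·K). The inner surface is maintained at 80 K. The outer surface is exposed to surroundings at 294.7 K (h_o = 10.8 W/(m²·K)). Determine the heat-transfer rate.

Q = 133 W

Treat each layer as a resistance in series:
  R_nickel alloy = (1/0.333 − 1/0.375)/(4πk) = 0.3363/(4π·13.9) = 0.001926 K/W
  R_cellular glass = (1/0.375 − 1/0.609)/(4πk) = 1.025/(4π·0.0513) = 1.589 K/W
  R_conv,out = 1/(4πr²h) = 1/(4π·0.609²·10.8) = 0.01987 K/W
ΣR = 0.001926 + 1.589 + 0.01987 = 1.611 K/W
Q = ΔT/ΣR = (80 K − 294.7 K)/1.611 = -133 W
(Negative Q ⇒ heat flows inward; heat gain = 133 W.)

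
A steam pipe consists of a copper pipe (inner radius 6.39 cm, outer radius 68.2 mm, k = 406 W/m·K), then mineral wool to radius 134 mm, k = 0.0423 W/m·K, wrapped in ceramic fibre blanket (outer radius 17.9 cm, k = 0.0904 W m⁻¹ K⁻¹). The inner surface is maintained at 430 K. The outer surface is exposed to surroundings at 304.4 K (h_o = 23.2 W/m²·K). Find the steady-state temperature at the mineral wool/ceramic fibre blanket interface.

T = 326.7 K

Treat each layer as a resistance in series:
  R'_copper = ln(0.0682/0.0639)/(2πk) = 0.06513/(2π·406) = 2.553×10^-5 m·K/W
  R'_mineral wool = ln(0.134/0.0682)/(2πk) = 0.6754/(2π·0.0423) = 2.541 m·K/W
  R'_ceramic fibre blanket = ln(0.179/0.134)/(2πk) = 0.2895/(2π·0.0904) = 0.5098 m·K/W
  R'_conv,out = 1/(2πr h) = 1/(2π·0.179·23.2) = 0.03832 m·K/W
ΣR = 2.553×10^-5 + 2.541 + 0.5098 + 0.03832 = 3.089 m·K/W
Q' = ΔT/ΣR = (430 K − 304.4 K)/3.089 = 40.66 W/m
From the inner boundary to the mineral wool/ceramic fibre blanket interface, ΣR_partial = 2.541 m·K/W.
T_interface = T_in − Q'·ΣR_partial = 430 K − (40.66)(2.541) = 326.7 K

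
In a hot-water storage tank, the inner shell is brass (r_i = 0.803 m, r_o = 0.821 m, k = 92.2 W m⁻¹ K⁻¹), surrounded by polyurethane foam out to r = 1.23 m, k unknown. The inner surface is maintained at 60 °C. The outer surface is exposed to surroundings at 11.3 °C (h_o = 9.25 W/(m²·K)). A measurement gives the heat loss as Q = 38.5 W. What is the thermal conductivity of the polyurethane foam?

ΣR = ΔT/Q = |60 − 11.3|/38.5 = 1.265 K/W
Known resistances:
  R_brass = (1/0.803 − 1/0.821)/(4πk) = 0.02730/(4π·92.2) = 2.357×10^-5 K/W
  R_conv,out = 1/(4πr²h) = 1/(4π·1.23²·9.25) = 0.005686 K/W
R_polyurethane foam = ΣR − ΣR_known = 1.265 − 0.005710 = 1.259 K/W
(1/r₁−1/r₂)/(4πk) = 1.259 ⇒ k = 0.4050/(4π·1.259) = 0.0256 W/m·K

k = 0.0256 W/m·K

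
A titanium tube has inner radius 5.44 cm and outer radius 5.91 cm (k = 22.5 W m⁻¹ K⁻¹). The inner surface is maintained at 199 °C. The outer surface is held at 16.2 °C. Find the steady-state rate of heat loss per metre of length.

Q' = 312 kW/m

Q' = 2πk·ΔT/ln(r₂/r₁) = 2π × 22.5 × 182.8 / ln(0.0591/0.0544) = 3.12×10^5 W/m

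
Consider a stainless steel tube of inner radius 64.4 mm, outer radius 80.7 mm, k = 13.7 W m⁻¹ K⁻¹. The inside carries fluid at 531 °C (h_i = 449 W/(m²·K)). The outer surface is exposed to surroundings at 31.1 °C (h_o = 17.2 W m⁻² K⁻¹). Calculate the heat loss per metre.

Q' = 4070 W/m

Treat each layer as a resistance in series:
  R'_conv,in = 1/(2πr h) = 1/(2π·0.0644·449) = 0.005504 m·K/W
  R'_stainless steel = ln(0.0807/0.0644)/(2πk) = 0.2256/(2π·13.7) = 0.002621 m·K/W
  R'_conv,out = 1/(2πr h) = 1/(2π·0.0807·17.2) = 0.1147 m·K/W
ΣR = 0.005504 + 0.002621 + 0.1147 = 0.1228 m·K/W
Q' = ΔT/ΣR = (531 °C − 31.1 °C)/0.1228 = 4070 W/m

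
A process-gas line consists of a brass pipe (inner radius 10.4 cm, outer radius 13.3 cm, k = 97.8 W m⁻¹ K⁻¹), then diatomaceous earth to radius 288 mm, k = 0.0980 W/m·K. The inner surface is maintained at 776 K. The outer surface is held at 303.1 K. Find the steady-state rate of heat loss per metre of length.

Series thermal resistances, inner to outer:
  R'_brass = ln(0.133/0.104)/(2πk) = 0.2460/(2π·97.8) = 4.003×10^-4 m·K/W
  R'_diatomaceous earth = ln(0.288/0.133)/(2πk) = 0.7726/(2π·0.0980) = 1.255 m·K/W
ΣR = 4.003×10^-4 + 1.255 = 1.255 m·K/W
Q' = ΔT/ΣR = (776 K − 303.1 K)/1.255 = 377 W/m

Q' = 377 W/m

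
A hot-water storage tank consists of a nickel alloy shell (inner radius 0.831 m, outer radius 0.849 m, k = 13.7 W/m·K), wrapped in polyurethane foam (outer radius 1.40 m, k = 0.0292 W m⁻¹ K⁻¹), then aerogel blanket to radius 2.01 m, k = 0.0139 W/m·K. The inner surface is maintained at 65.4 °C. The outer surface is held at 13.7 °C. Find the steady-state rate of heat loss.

Q = 20.6 W

Treat each layer as a resistance in series:
  R_nickel alloy = (1/0.831 − 1/0.849)/(4πk) = 0.02551/(4π·13.7) = 1.482×10^-4 K/W
  R_polyurethane foam = (1/0.849 − 1/1.40)/(4πk) = 0.4636/(4π·0.0292) = 1.263 K/W
  R_aerogel blanket = (1/1.40 − 1/2.01)/(4πk) = 0.2168/(4π·0.0139) = 1.241 K/W
ΣR = 1.482×10^-4 + 1.263 + 1.241 = 2.504 K/W
Q = ΔT/ΣR = (65.4 °C − 13.7 °C)/2.504 = 20.6 W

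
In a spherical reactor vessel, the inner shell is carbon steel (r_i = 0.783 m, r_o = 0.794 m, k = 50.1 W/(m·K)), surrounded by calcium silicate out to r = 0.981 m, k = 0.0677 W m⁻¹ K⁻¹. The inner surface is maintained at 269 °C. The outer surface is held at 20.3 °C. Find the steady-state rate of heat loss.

Q = 881 W

Treat each layer as a resistance in series:
  R_carbon steel = (1/0.783 − 1/0.794)/(4πk) = 0.01769/(4π·50.1) = 2.810×10^-5 K/W
  R_calcium silicate = (1/0.794 − 1/0.981)/(4πk) = 0.2401/(4π·0.0677) = 0.2822 K/W
ΣR = 2.810×10^-5 + 0.2822 = 0.2822 K/W
Q = ΔT/ΣR = (269 °C − 20.3 °C)/0.2822 = 881 W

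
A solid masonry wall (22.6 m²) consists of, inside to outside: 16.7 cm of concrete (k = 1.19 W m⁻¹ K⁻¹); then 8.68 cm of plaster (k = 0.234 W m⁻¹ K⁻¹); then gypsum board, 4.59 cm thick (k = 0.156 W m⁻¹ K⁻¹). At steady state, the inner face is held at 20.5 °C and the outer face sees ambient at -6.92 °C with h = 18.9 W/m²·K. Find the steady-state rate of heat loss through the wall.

Q = 722 W

Treat each layer as a resistance in series:
  R_concrete = L/(kA) = 0.167/(1.19·22.6) = 0.006210 K/W
  R_plaster = L/(kA) = 0.0868/(0.234·22.6) = 0.01641 K/W
  R_gypsum board = L/(kA) = 0.0459/(0.156·22.6) = 0.01302 K/W
  R_conv,out = 1/(hA) = 1/(18.9·22.6) = 0.002341 K/W
ΣR = 0.006210 + 0.01641 + 0.01302 + 0.002341 = 0.03798 K/W
Q = ΔT/ΣR = (20.5 °C − -6.92 °C)/0.03798 = 722 W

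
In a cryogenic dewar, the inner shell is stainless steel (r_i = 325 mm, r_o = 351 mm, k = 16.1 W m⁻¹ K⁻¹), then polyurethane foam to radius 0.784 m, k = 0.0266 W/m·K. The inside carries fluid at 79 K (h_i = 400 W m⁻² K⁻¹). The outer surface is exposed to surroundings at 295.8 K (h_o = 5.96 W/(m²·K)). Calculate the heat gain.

Series thermal resistances, inner to outer:
  R_conv,in = 1/(4πr²h) = 1/(4π·0.325²·400) = 0.001883 K/W
  R_stainless steel = (1/0.325 − 1/0.351)/(4πk) = 0.2279/(4π·16.1) = 0.001127 K/W
  R_polyurethane foam = (1/0.351 − 1/0.784)/(4πk) = 1.573/(4π·0.0266) = 4.707 K/W
  R_conv,out = 1/(4πr²h) = 1/(4π·0.784²·5.96) = 0.02172 K/W
ΣR = 0.001883 + 0.001127 + 4.707 + 0.02172 = 4.732 K/W
Q = ΔT/ΣR = (79 K − 295.8 K)/4.732 = -45.8 W
(Negative Q ⇒ heat flows inward; heat gain = 45.8 W.)

Q = 45.8 W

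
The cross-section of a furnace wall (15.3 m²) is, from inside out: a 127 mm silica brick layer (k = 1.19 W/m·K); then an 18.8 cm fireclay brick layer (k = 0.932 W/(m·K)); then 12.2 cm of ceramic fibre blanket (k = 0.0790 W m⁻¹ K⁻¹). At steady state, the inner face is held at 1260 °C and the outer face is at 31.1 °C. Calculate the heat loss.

Q = 10.1 kW

Series thermal resistances, inner to outer:
  R_silica brick = L/(kA) = 0.127/(1.19·15.3) = 0.006975 K/W
  R_fireclay brick = L/(kA) = 0.188/(0.932·15.3) = 0.01318 K/W
  R_ceramic fibre blanket = L/(kA) = 0.122/(0.0790·15.3) = 0.1009 K/W
ΣR = 0.006975 + 0.01318 + 0.1009 = 0.1211 K/W
Q = ΔT/ΣR = (1260 °C − 31.1 °C)/0.1211 = 10100 W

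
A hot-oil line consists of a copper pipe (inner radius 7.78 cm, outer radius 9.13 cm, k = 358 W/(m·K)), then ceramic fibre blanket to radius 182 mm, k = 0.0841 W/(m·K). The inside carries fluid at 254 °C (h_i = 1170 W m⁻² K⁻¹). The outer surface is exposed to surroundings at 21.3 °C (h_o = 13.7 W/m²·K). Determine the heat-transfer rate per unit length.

Q' = 170 W/m

Treat each layer as a resistance in series:
  R'_conv,in = 1/(2πr h) = 1/(2π·0.0778·1170) = 0.001748 m·K/W
  R'_copper = ln(0.0913/0.0778)/(2πk) = 0.1600/(2π·358) = 7.113×10^-5 m·K/W
  R'_ceramic fibre blanket = ln(0.182/0.0913)/(2πk) = 0.6899/(2π·0.0841) = 1.306 m·K/W
  R'_conv,out = 1/(2πr h) = 1/(2π·0.182·13.7) = 0.06383 m·K/W
ΣR = 0.001748 + 7.113×10^-5 + 1.306 + 0.06383 = 1.372 m·K/W
Q' = ΔT/ΣR = (254 °C − 21.3 °C)/1.372 = 170 W/m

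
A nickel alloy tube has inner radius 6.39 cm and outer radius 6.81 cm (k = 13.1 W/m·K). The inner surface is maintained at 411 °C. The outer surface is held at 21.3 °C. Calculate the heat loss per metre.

Q' = 2πk·ΔT/ln(r₂/r₁) = 2π × 13.1 × 389.7 / ln(0.0681/0.0639) = 5.04×10^5 W/m

Q' = 504 kW/m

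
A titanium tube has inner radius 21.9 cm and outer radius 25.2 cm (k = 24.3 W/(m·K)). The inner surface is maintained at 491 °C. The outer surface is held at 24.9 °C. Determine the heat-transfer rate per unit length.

Q' = 507 kW/m

Q' = 2πk·ΔT/ln(r₂/r₁) = 2π × 24.3 × 466.1 / ln(0.252/0.219) = 5.07×10^5 W/m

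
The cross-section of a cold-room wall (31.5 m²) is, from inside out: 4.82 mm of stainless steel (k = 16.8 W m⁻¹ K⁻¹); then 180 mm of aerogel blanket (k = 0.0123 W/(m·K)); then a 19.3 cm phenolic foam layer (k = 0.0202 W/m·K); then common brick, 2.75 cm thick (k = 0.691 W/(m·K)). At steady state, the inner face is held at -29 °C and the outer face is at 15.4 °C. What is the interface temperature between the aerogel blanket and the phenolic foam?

T = -2.18 °C

Resistance network (inner→outer):
  R_stainless steel = L/(kA) = 0.00482/(16.8·31.5) = 9.108×10^-6 K/W
  R_aerogel blanket = L/(kA) = 0.180/(0.0123·31.5) = 0.4646 K/W
  R_phenolic foam = L/(kA) = 0.193/(0.0202·31.5) = 0.3033 K/W
  R_common brick = L/(kA) = 0.0275/(0.691·31.5) = 0.001263 K/W
ΣR = 9.108×10^-6 + 0.4646 + 0.3033 + 0.001263 = 0.7692 K/W
Q = ΔT/ΣR = (-29 °C − 15.4 °C)/0.7692 = -57.72 W
From the inner boundary to the aerogel blanket/phenolic foam interface, ΣR_partial = 0.4646 K/W.
T_interface = T_in − Q·ΣR_partial = -29 °C − (-57.72)(0.4646) = -2.18 °C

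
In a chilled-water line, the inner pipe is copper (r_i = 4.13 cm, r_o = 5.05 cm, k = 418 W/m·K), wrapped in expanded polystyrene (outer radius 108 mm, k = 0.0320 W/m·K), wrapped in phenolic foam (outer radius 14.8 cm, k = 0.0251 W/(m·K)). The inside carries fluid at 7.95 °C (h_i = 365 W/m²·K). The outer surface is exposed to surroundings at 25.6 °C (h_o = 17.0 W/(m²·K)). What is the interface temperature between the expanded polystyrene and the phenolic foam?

Treat each layer as a resistance in series:
  R'_conv,in = 1/(2πr h) = 1/(2π·0.0413·365) = 0.01056 m·K/W
  R'_copper = ln(0.0505/0.0413)/(2πk) = 0.2011/(2π·418) = 7.657×10^-5 m·K/W
  R'_expanded polystyrene = ln(0.108/0.0505)/(2πk) = 0.7602/(2π·0.0320) = 3.781 m·K/W
  R'_phenolic foam = ln(0.148/0.108)/(2πk) = 0.3151/(2π·0.0251) = 1.998 m·K/W
  R'_conv,out = 1/(2πr h) = 1/(2π·0.148·17.0) = 0.06326 m·K/W
ΣR = 0.01056 + 7.657×10^-5 + 3.781 + 1.998 + 0.06326 = 5.853 m·K/W
Q' = ΔT/ΣR = (7.95 °C − 25.6 °C)/5.853 = -3.016 W/m
From the inner boundary to the expanded polystyrene/phenolic foam interface, ΣR_partial = 3.792 m·K/W.
T_interface = T_in − Q'·ΣR_partial = 7.95 °C − (-3.016)(3.792) = 19.4 °C

T = 19.4 °C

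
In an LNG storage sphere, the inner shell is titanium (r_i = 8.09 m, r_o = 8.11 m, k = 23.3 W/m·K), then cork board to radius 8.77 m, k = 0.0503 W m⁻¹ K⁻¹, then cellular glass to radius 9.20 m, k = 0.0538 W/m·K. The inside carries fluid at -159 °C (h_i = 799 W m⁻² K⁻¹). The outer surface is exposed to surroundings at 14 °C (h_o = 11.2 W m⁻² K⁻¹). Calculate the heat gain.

Q = 7.64 kW

Series thermal resistances, inner to outer:
  R_conv,in = 1/(4πr²h) = 1/(4π·8.09²·799) = 1.522×10^-6 K/W
  R_titanium = (1/8.09 − 1/8.11)/(4πk) = 3.048×10^-4/(4π·23.3) = 1.041×10^-6 K/W
  R_cork board = (1/8.11 − 1/8.77)/(4πk) = 0.009279/(4π·0.0503) = 0.01468 K/W
  R_cellular glass = (1/8.77 − 1/9.20)/(4πk) = 0.005329/(4π·0.0538) = 0.007883 K/W
  R_conv,out = 1/(4πr²h) = 1/(4π·9.20²·11.2) = 8.395×10^-5 K/W
ΣR = 1.522×10^-6 + 1.041×10^-6 + 0.01468 + 0.007883 + 8.395×10^-5 = 0.02265 K/W
Q = ΔT/ΣR = (-159 °C − 14 °C)/0.02265 = -7640 W
(Negative Q ⇒ heat flows inward; heat gain = 7640 W.)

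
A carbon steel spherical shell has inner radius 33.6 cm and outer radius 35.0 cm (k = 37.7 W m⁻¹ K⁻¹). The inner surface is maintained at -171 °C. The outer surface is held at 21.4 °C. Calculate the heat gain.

Q = 766 kW

Q = 4πk·ΔT/(1/r₁ − 1/r₂) = 4π × 37.7 × 192.4 / (1/0.336 − 1/0.350) = 7.66×10^5 W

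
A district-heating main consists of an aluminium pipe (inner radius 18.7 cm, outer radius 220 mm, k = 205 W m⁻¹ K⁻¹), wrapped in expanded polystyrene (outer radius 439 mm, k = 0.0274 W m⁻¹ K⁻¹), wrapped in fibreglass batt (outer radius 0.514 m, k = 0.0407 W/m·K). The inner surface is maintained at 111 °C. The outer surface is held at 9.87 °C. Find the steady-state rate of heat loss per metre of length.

Resistance network (inner→outer):
  R'_aluminium = ln(0.220/0.187)/(2πk) = 0.1625/(2π·205) = 1.262×10^-4 m·K/W
  R'_expanded polystyrene = ln(0.439/0.220)/(2πk) = 0.6909/(2π·0.0274) = 4.013 m·K/W
  R'_fibreglass batt = ln(0.514/0.439)/(2πk) = 0.1577/(2π·0.0407) = 0.6168 m·K/W
ΣR = 1.262×10^-4 + 4.013 + 0.6168 = 4.630 m·K/W
Q' = ΔT/ΣR = (111 °C − 9.87 °C)/4.630 = 21.8 W/m

Q' = 21.8 W/m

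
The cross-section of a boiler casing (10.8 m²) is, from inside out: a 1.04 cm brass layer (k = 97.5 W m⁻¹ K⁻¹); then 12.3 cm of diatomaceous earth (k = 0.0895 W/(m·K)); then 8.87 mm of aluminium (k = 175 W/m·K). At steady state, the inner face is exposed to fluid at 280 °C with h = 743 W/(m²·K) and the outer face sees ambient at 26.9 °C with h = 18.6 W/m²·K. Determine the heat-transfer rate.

Q = 1910 W

Series thermal resistances, inner to outer:
  R_conv,in = 1/(hA) = 1/(743·10.8) = 1.246×10^-4 K/W
  R_brass = L/(kA) = 0.0104/(97.5·10.8) = 9.877×10^-6 K/W
  R_diatomaceous earth = L/(kA) = 0.123/(0.0895·10.8) = 0.1273 K/W
  R_aluminium = L/(kA) = 0.00887/(175·10.8) = 4.693×10^-6 K/W
  R_conv,out = 1/(hA) = 1/(18.6·10.8) = 0.004978 K/W
ΣR = 1.246×10^-4 + 9.877×10^-6 + 0.1273 + 4.693×10^-6 + 0.004978 = 0.1324 K/W
Q = ΔT/ΣR = (280 °C − 26.9 °C)/0.1324 = 1910 W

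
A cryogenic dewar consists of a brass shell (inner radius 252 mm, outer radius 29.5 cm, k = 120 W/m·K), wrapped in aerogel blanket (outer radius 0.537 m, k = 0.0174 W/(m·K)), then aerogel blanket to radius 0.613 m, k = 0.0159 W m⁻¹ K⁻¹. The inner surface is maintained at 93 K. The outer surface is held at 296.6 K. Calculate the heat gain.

Treat each layer as a resistance in series:
  R_brass = (1/0.252 − 1/0.295)/(4πk) = 0.5784/(4π·120) = 3.836×10^-4 K/W
  R_aerogel blanket = (1/0.295 − 1/0.537)/(4πk) = 1.528/(4π·0.0174) = 6.987 K/W
  R_aerogel blanket = (1/0.537 − 1/0.613)/(4πk) = 0.2309/(4π·0.0159) = 1.156 K/W
ΣR = 3.836×10^-4 + 6.987 + 1.156 = 8.143 K/W
Q = ΔT/ΣR = (93 K − 296.6 K)/8.143 = -25.0 W
(Negative Q ⇒ heat flows inward; heat gain = 25.0 W.)

Q = 25.0 W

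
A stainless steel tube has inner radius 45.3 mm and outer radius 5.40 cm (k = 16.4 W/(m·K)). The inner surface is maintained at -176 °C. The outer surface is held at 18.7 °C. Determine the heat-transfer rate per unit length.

Q' = 114 kW/m

Q' = 2πk·ΔT/ln(r₂/r₁) = 2π × 16.4 × 194.7 / ln(0.0540/0.0453) = 1.14×10^5 W/m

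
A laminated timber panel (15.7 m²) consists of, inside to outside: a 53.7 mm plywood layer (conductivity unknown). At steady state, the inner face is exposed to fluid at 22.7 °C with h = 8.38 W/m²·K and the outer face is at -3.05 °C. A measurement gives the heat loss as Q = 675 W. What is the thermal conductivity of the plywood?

k = 0.112 W/m·K

ΣR = ΔT/Q = |22.7 − -3.05|/675 = 0.03815 K/W
Known resistances:
  R_conv,in = 1/(hA) = 1/(8.38·15.7) = 0.007601 K/W
R_plywood = ΣR − ΣR_known = 0.03815 − 0.007601 = 0.03055 K/W
L/(kA) = 0.03055 ⇒ k = 0.0537/(0.03055·15.7) = 0.112 W/m·K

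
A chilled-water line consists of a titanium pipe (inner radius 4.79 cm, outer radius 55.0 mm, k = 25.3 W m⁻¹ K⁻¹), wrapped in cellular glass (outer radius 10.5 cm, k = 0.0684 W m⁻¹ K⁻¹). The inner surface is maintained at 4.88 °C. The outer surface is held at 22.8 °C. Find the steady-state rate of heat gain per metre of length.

Q' = 11.9 W/m

Resistance network (inner→outer):
  R'_titanium = ln(0.0550/0.0479)/(2πk) = 0.1382/(2π·25.3) = 8.695×10^-4 m·K/W
  R'_cellular glass = ln(0.105/0.0550)/(2πk) = 0.6466/(2π·0.0684) = 1.505 m·K/W
ΣR = 8.695×10^-4 + 1.505 = 1.506 m·K/W
Q' = ΔT/ΣR = (4.88 °C − 22.8 °C)/1.506 = -11.9 W/m
(Negative Q' ⇒ heat flows inward; heat gain = 11.9 W/m.)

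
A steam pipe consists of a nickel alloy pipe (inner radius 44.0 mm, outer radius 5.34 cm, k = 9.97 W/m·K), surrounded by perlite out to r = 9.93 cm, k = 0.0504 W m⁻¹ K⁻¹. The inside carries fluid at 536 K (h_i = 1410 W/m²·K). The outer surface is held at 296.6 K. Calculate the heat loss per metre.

Q' = 122 W/m

Series thermal resistances, inner to outer:
  R'_conv,in = 1/(2πr h) = 1/(2π·0.0440·1410) = 0.002565 m·K/W
  R'_nickel alloy = ln(0.0534/0.0440)/(2πk) = 0.1936/(2π·9.97) = 0.003091 m·K/W
  R'_perlite = ln(0.0993/0.0534)/(2πk) = 0.6203/(2π·0.0504) = 1.959 m·K/W
ΣR = 0.002565 + 0.003091 + 1.959 = 1.965 m·K/W
Q' = ΔT/ΣR = (536 K − 296.6 K)/1.965 = 122 W/m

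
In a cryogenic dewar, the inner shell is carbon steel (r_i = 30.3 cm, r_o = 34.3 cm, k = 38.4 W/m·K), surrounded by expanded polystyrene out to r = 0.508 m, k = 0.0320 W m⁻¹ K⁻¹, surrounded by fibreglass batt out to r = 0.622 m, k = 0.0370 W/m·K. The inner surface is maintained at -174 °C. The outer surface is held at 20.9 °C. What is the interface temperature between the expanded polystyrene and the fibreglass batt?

Resistance network (inner→outer):
  R_carbon steel = (1/0.303 − 1/0.343)/(4πk) = 0.3849/(4π·38.4) = 7.976×10^-4 K/W
  R_expanded polystyrene = (1/0.343 − 1/0.508)/(4πk) = 0.9469/(4π·0.0320) = 2.355 K/W
  R_fibreglass batt = (1/0.508 − 1/0.622)/(4πk) = 0.3608/(4π·0.0370) = 0.7760 K/W
ΣR = 7.976×10^-4 + 2.355 + 0.7760 = 3.132 K/W
Q = ΔT/ΣR = (-174 °C − 20.9 °C)/3.132 = -62.23 W
From the inner boundary to the expanded polystyrene/fibreglass batt interface, ΣR_partial = 2.356 K/W.
T_interface = T_in − Q·ΣR_partial = -174 °C − (-62.23)(2.356) = -27.4 °C

T = -27.4 °C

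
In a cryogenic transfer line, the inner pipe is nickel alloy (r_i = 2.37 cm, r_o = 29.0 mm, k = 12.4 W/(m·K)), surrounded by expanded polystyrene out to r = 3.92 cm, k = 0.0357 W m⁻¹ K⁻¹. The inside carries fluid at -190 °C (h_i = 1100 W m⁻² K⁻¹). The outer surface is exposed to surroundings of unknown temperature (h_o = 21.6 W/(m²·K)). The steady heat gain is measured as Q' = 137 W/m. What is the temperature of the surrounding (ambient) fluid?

Series resistances:
  R'_conv,in = 1/(2πr h) = 1/(2π·0.0237·1100) = 0.006105 m·K/W
  R'_nickel alloy = ln(0.0290/0.0237)/(2πk) = 0.2018/(2π·12.4) = 0.002590 m·K/W
  R'_expanded polystyrene = ln(0.0392/0.0290)/(2πk) = 0.3014/(2π·0.0357) = 1.344 m·K/W
  R'_conv,out = 1/(2πr h) = 1/(2π·0.0392·21.6) = 0.1880 m·K/W
ΣR = 1.540 m·K/W
ΔT = Q'·ΣR = 137 × 1.540 = 211.0 K
Heat flows inward, so T_out = T_in + ΔT = -190 + 211.0 = 21.0 °C

T_out = 21.0 °C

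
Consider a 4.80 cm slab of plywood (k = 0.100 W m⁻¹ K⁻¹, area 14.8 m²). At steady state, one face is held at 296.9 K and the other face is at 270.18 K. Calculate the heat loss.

Q = 824 W

Q = kA·ΔT/L = 0.100 × 14.8 × |296.9 K − 270.18 K| / 0.0480 = 824 W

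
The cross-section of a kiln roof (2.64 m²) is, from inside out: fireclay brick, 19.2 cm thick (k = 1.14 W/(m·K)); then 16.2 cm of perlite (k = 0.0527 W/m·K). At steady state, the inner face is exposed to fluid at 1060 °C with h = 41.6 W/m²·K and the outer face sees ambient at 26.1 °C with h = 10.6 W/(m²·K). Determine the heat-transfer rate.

Q = 812 W

Resistance network (inner→outer):
  R_conv,in = 1/(hA) = 1/(41.6·2.64) = 0.009105 K/W
  R_fireclay brick = L/(kA) = 0.192/(1.14·2.64) = 0.06380 K/W
  R_perlite = L/(kA) = 0.162/(0.0527·2.64) = 1.164 K/W
  R_conv,out = 1/(hA) = 1/(10.6·2.64) = 0.03573 K/W
ΣR = 0.009105 + 0.06380 + 1.164 + 0.03573 = 1.273 K/W
Q = ΔT/ΣR = (1060 °C − 26.1 °C)/1.273 = 812 W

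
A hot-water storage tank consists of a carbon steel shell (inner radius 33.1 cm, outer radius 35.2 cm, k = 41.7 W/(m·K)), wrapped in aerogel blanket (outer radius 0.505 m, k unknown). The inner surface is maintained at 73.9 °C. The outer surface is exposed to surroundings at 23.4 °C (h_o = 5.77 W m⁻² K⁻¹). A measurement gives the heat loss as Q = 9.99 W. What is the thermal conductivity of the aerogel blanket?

ΣR = ΔT/Q = |73.9 − 23.4|/9.99 = 5.055 K/W
Known resistances:
  R_carbon steel = (1/0.331 − 1/0.352)/(4πk) = 0.1802/(4π·41.7) = 3.440×10^-4 K/W
  R_conv,out = 1/(4πr²h) = 1/(4π·0.505²·5.77) = 0.05408 K/W
R_aerogel blanket = ΣR − ΣR_known = 5.055 − 0.05442 = 5.001 K/W
(1/r₁−1/r₂)/(4πk) = 5.001 ⇒ k = 0.8607/(4π·5.001) = 0.0137 W/m·K

k = 0.0137 W/m·K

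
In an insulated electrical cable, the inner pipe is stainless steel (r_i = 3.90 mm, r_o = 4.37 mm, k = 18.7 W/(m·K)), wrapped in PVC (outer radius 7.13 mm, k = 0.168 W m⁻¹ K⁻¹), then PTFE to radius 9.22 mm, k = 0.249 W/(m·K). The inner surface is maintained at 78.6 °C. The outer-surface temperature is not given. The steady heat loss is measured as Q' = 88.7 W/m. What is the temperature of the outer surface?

T_out = 22.8 °C

Series resistances:
  R'_stainless steel = ln(0.00437/0.00390)/(2πk) = 0.1138/(2π·18.7) = 9.684×10^-4 m·K/W
  R'_PVC = ln(0.00713/0.00437)/(2πk) = 0.4895/(2π·0.168) = 0.4638 m·K/W
  R'_PTFE = ln(0.00922/0.00713)/(2πk) = 0.2571/(2π·0.249) = 0.1643 m·K/W
ΣR = 0.6291 m·K/W
ΔT = Q'·ΣR = 88.7 × 0.6291 = 55.80 K
Heat flows outward, so T_out = T_in − ΔT = 78.6 − 55.80 = 22.8 °C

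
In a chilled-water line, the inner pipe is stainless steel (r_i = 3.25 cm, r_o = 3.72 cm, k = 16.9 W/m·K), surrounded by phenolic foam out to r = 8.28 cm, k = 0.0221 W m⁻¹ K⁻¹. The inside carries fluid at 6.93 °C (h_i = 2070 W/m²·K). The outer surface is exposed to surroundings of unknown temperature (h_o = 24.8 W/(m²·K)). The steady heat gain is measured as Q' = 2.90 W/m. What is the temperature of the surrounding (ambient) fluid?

Series resistances:
  R'_conv,in = 1/(2πr h) = 1/(2π·0.0325·2070) = 0.002366 m·K/W
  R'_stainless steel = ln(0.0372/0.0325)/(2πk) = 0.1351/(2π·16.9) = 0.001272 m·K/W
  R'_phenolic foam = ln(0.0828/0.0372)/(2πk) = 0.8001/(2π·0.0221) = 5.762 m·K/W
  R'_conv,out = 1/(2πr h) = 1/(2π·0.0828·24.8) = 0.07751 m·K/W
ΣR = 5.843 m·K/W
ΔT = Q'·ΣR = 2.90 × 5.843 = 16.94 K
Heat flows inward, so T_out = T_in + ΔT = 6.93 + 16.94 = 23.9 °C

T_out = 23.9 °C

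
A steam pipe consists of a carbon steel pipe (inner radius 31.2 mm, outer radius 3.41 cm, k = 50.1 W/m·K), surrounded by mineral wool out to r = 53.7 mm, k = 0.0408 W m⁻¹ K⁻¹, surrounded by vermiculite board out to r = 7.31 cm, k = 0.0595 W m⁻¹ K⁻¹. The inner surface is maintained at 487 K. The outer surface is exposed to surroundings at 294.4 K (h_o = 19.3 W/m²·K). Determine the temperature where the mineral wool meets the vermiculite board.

Series thermal resistances, inner to outer:
  R'_carbon steel = ln(0.0341/0.0312)/(2πk) = 0.08888/(2π·50.1) = 2.823×10^-4 m·K/W
  R'_mineral wool = ln(0.0537/0.0341)/(2πk) = 0.4541/(2π·0.0408) = 1.771 m·K/W
  R'_vermiculite board = ln(0.0731/0.0537)/(2πk) = 0.3084/(2π·0.0595) = 0.8250 m·K/W
  R'_conv,out = 1/(2πr h) = 1/(2π·0.0731·19.3) = 0.1128 m·K/W
ΣR = 2.823×10^-4 + 1.771 + 0.8250 + 0.1128 = 2.709 m·K/W
Q' = ΔT/ΣR = (487 K − 294.4 K)/2.709 = 71.10 W/m
From the inner boundary to the mineral wool/vermiculite board interface, ΣR_partial = 1.771 m·K/W.
T_interface = T_in − Q'·ΣR_partial = 487 K − (71.10)(1.771) = 361.1 K

T = 361.1 K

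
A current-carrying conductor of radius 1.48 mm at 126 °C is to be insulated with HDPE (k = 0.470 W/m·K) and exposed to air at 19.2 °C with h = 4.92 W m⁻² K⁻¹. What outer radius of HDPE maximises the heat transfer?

r_cr = 9.55 cm

For a cylinder, r_cr = k_ins/h = 0.470/4.92 = 0.0955 m = 9.55 cm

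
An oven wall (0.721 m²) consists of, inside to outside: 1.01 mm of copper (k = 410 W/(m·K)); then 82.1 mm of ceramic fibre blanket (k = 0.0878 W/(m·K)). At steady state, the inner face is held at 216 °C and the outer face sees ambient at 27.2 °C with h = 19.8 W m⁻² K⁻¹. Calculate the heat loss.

Q = 138 W

Treat each layer as a resistance in series:
  R_copper = L/(kA) = 0.00101/(410·0.721) = 3.417×10^-6 K/W
  R_ceramic fibre blanket = L/(kA) = 0.0821/(0.0878·0.721) = 1.297 K/W
  R_conv,out = 1/(hA) = 1/(19.8·0.721) = 0.07005 K/W
ΣR = 3.417×10^-6 + 1.297 + 0.07005 = 1.367 K/W
Q = ΔT/ΣR = (216 °C − 27.2 °C)/1.367 = 138 W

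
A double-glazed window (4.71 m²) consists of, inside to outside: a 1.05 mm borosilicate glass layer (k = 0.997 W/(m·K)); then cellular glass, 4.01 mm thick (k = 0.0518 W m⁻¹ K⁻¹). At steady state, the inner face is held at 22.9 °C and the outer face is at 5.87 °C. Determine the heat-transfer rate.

Q = 1020 W

Treat each layer as a resistance in series:
  R_borosilicate glass = L/(kA) = 0.00105/(0.997·4.71) = 2.236×10^-4 K/W
  R_cellular glass = L/(kA) = 0.00401/(0.0518·4.71) = 0.01644 K/W
ΣR = 2.236×10^-4 + 0.01644 = 0.01666 K/W
Q = ΔT/ΣR = (22.9 °C − 5.87 °C)/0.01666 = 1020 W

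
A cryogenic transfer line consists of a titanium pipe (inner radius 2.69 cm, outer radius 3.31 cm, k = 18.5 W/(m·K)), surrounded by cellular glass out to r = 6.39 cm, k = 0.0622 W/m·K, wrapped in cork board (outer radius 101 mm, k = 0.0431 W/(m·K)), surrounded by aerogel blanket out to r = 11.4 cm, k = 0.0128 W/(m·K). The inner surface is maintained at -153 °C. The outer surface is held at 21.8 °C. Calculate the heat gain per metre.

Treat each layer as a resistance in series:
  R'_titanium = ln(0.0331/0.0269)/(2πk) = 0.2074/(2π·18.5) = 0.001784 m·K/W
  R'_cellular glass = ln(0.0639/0.0331)/(2πk) = 0.6578/(2π·0.0622) = 1.683 m·K/W
  R'_cork board = ln(0.101/0.0639)/(2πk) = 0.4578/(2π·0.0431) = 1.691 m·K/W
  R'_aerogel blanket = ln(0.114/0.101)/(2πk) = 0.1211/(2π·0.0128) = 1.505 m·K/W
ΣR = 0.001784 + 1.683 + 1.691 + 1.505 = 4.881 m·K/W
Q' = ΔT/ΣR = (-153 °C − 21.8 °C)/4.881 = -35.8 W/m
(Negative Q' ⇒ heat flows inward; heat gain = 35.8 W/m.)

Q' = 35.8 W/m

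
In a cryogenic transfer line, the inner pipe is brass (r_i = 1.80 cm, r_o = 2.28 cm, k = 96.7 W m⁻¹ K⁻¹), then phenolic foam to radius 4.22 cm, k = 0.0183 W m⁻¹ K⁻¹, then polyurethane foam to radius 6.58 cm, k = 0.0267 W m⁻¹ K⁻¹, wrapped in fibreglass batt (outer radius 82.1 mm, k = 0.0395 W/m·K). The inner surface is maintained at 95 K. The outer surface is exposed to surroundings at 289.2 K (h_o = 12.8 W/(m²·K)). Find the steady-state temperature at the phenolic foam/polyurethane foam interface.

Treat each layer as a resistance in series:
  R'_brass = ln(0.0228/0.0180)/(2πk) = 0.2364/(2π·96.7) = 3.891×10^-4 m·K/W
  R'_phenolic foam = ln(0.0422/0.0228)/(2πk) = 0.6157/(2π·0.0183) = 5.354 m·K/W
  R'_polyurethane foam = ln(0.0658/0.0422)/(2πk) = 0.4442/(2π·0.0267) = 2.648 m·K/W
  R'_fibreglass batt = ln(0.0821/0.0658)/(2πk) = 0.2213/(2π·0.0395) = 0.8917 m·K/W
  R'_conv,out = 1/(2πr h) = 1/(2π·0.0821·12.8) = 0.1514 m·K/W
ΣR = 3.891×10^-4 + 5.354 + 2.648 + 0.8917 + 0.1514 = 9.045 m·K/W
Q' = ΔT/ΣR = (95 K − 289.2 K)/9.045 = -21.47 W/m
From the inner boundary to the phenolic foam/polyurethane foam interface, ΣR_partial = 5.354 m·K/W.
T_interface = T_in − Q'·ΣR_partial = 95 K − (-21.47)(5.354) = 210.0 K

T = 210.0 K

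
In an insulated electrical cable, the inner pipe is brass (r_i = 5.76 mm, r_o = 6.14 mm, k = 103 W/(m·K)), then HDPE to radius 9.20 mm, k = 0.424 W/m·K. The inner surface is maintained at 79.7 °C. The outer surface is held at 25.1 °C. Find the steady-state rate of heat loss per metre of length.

Series thermal resistances, inner to outer:
  R'_brass = ln(0.00614/0.00576)/(2πk) = 0.06389/(2π·103) = 9.872×10^-5 m·K/W
  R'_HDPE = ln(0.00920/0.00614)/(2πk) = 0.4044/(2π·0.424) = 0.1518 m·K/W
ΣR = 9.872×10^-5 + 0.1518 = 0.1519 m·K/W
Q' = ΔT/ΣR = (79.7 °C − 25.1 °C)/0.1519 = 359 W/m

Q' = 359 W/m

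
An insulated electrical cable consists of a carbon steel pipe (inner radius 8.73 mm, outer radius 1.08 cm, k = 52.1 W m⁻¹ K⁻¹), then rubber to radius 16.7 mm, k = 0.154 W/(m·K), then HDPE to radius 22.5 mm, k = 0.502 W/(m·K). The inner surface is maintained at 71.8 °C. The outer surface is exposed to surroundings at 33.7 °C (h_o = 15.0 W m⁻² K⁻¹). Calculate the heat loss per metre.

Resistance network (inner→outer):
  R'_carbon steel = ln(0.0108/0.00873)/(2πk) = 0.2128/(2π·52.1) = 6.500×10^-4 m·K/W
  R'_rubber = ln(0.0167/0.0108)/(2πk) = 0.4359/(2π·0.154) = 0.4505 m·K/W
  R'_HDPE = ln(0.0225/0.0167)/(2πk) = 0.2981/(2π·0.502) = 0.09451 m·K/W
  R'_conv,out = 1/(2πr h) = 1/(2π·0.0225·15.0) = 0.4716 m·K/W
ΣR = 6.500×10^-4 + 0.4505 + 0.09451 + 0.4716 = 1.017 m·K/W
Q' = ΔT/ΣR = (71.8 °C − 33.7 °C)/1.017 = 37.5 W/m

Q' = 37.5 W/m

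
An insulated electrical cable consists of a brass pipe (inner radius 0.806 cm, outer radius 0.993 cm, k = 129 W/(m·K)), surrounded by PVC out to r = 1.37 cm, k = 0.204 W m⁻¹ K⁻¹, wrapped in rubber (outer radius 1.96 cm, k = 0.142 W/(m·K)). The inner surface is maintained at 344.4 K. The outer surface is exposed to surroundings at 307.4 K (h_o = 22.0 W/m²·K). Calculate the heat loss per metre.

Q' = 36.2 W/m

Treat each layer as a resistance in series:
  R'_brass = ln(0.00993/0.00806)/(2πk) = 0.2086/(2π·129) = 2.574×10^-4 m·K/W
  R'_PVC = ln(0.0137/0.00993)/(2πk) = 0.3218/(2π·0.204) = 0.2511 m·K/W
  R'_rubber = ln(0.0196/0.0137)/(2πk) = 0.3581/(2π·0.142) = 0.4014 m·K/W
  R'_conv,out = 1/(2πr h) = 1/(2π·0.0196·22.0) = 0.3691 m·K/W
ΣR = 2.574×10^-4 + 0.2511 + 0.4014 + 0.3691 = 1.022 m·K/W
Q' = ΔT/ΣR = (344.4 K − 307.4 K)/1.022 = 36.2 W/m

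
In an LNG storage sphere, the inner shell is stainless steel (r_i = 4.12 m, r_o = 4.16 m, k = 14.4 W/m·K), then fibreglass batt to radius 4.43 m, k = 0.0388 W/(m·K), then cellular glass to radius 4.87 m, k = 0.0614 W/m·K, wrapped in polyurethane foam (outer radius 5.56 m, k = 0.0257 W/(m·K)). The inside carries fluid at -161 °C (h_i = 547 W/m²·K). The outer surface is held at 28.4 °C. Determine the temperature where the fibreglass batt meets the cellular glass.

T = -119 °C

Series thermal resistances, inner to outer:
  R_conv,in = 1/(4πr²h) = 1/(4π·4.12²·547) = 8.571×10^-6 K/W
  R_stainless steel = (1/4.12 − 1/4.16)/(4πk) = 0.002334/(4π·14.4) = 1.290×10^-5 K/W
  R_fibreglass batt = (1/4.16 − 1/4.43)/(4πk) = 0.01465/(4π·0.0388) = 0.03005 K/W
  R_cellular glass = (1/4.43 − 1/4.87)/(4πk) = 0.02039/(4π·0.0614) = 0.02643 K/W
  R_polyurethane foam = (1/4.87 − 1/5.56)/(4πk) = 0.02548/(4π·0.0257) = 0.07890 K/W
ΣR = 8.571×10^-6 + 1.290×10^-5 + 0.03005 + 0.02643 + 0.07890 = 0.1354 K/W
Q = ΔT/ΣR = (-161 °C − 28.4 °C)/0.1354 = -1399 W
From the inner boundary to the fibreglass batt/cellular glass interface, ΣR_partial = 0.03007 K/W.
T_interface = T_in − Q·ΣR_partial = -161 °C − (-1399)(0.03007) = -119 °C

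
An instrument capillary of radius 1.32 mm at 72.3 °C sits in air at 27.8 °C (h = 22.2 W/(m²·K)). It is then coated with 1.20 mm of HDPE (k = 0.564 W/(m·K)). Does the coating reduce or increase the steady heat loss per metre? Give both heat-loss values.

Critical radius for a cylinder: r_cr = k/h = 0.0254 m = 2.54 cm.
Outer radius after coating: r₂ = 0.00132 + 0.00120 = 0.00252 m.
Since r₁ < r_cr and r₂ ≤ r_cr, the coating moves toward the maximum at r_cr — heat loss rises.
Bare: R = 1/(2πr₁h) = 5.431 m·K/W; Q = 44.5/5.431 = 8.19 W/m.
Coated: R = R_cond + R_conv = 3.027 m·K/W; Q = 44.5/3.027 = 14.7 W/m.

increases: 8.19 → 14.7 W/m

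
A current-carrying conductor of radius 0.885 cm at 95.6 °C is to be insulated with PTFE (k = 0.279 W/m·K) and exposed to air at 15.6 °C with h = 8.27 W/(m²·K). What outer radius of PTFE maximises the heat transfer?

r_cr = 3.37 cm

For a cylinder, r_cr = k_ins/h = 0.279/8.27 = 0.0337 m = 3.37 cm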